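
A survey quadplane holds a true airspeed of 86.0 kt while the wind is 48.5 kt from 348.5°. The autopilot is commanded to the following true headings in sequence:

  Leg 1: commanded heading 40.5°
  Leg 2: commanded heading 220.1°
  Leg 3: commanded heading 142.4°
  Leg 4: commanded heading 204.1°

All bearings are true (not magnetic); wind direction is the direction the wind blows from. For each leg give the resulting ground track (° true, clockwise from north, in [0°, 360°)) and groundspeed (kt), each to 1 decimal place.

Leg 1: track=74.7°, groundspeed=67.9 kt
Leg 2: track=202.0°, groundspeed=122.2 kt
Leg 3: track=151.8°, groundspeed=131.3 kt
Leg 4: track=191.4°, groundspeed=128.6 kt

Leg 1: heading 40.5°; drift +34.2° → track 74.7°, groundspeed 67.9 kt
Leg 2: heading 220.1°; drift -18.1° → track 202.0°, groundspeed 122.2 kt
Leg 3: heading 142.4°; drift +9.4° → track 151.8°, groundspeed 131.3 kt
Leg 4: heading 204.1°; drift -12.7° → track 191.4°, groundspeed 128.6 kt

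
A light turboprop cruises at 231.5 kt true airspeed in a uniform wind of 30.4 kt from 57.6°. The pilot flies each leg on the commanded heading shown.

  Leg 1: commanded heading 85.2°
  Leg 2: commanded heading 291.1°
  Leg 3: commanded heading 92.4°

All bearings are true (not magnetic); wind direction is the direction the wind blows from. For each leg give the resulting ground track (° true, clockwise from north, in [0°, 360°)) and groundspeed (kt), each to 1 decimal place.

Leg 1: track=89.1°, groundspeed=205.0 kt
Leg 2: track=285.5°, groundspeed=250.8 kt
Leg 3: track=97.2°, groundspeed=207.3 kt

Leg 1: heading 85.2°; drift +3.9° → track 89.1°, groundspeed 205.0 kt
Leg 2: heading 291.1°; drift -5.6° → track 285.5°, groundspeed 250.8 kt
Leg 3: heading 92.4°; drift +4.8° → track 97.2°, groundspeed 207.3 kt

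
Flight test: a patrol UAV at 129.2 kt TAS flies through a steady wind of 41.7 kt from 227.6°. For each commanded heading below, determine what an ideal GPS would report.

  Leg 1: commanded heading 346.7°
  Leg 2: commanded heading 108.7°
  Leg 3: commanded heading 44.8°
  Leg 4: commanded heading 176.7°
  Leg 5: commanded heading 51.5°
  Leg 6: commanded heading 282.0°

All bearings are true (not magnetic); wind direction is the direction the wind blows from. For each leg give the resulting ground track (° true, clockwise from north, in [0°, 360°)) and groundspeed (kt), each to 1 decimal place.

Leg 1: heading 346.7°; drift +13.7° → track 0.4°, groundspeed 153.9 kt
Leg 2: heading 108.7°; drift -13.7° → track 95.0°, groundspeed 153.7 kt
Leg 3: heading 44.8°; drift +0.7° → track 45.5°, groundspeed 170.9 kt
Leg 4: heading 176.7°; drift -17.5° → track 159.2°, groundspeed 107.9 kt
Leg 5: heading 51.5°; drift -1.0° → track 50.5°, groundspeed 170.8 kt
Leg 6: heading 282.0°; drift +17.9° → track 299.9°, groundspeed 110.3 kt

Leg 1: track=0.4°, groundspeed=153.9 kt
Leg 2: track=95.0°, groundspeed=153.7 kt
Leg 3: track=45.5°, groundspeed=170.9 kt
Leg 4: track=159.2°, groundspeed=107.9 kt
Leg 5: track=50.5°, groundspeed=170.8 kt
Leg 6: track=299.9°, groundspeed=110.3 kt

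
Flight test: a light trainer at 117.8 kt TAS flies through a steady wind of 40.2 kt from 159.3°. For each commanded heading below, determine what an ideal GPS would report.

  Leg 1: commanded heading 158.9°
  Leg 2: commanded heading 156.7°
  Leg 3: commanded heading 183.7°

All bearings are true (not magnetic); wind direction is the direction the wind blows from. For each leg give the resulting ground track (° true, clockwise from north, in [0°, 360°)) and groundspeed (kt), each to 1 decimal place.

Leg 1: heading 158.9°; drift -0.2° → track 158.7°, groundspeed 77.6 kt
Leg 2: heading 156.7°; drift -1.3° → track 155.4°, groundspeed 77.7 kt
Leg 3: heading 183.7°; drift +11.6° → track 195.3°, groundspeed 82.9 kt

Leg 1: track=158.7°, groundspeed=77.6 kt
Leg 2: track=155.4°, groundspeed=77.7 kt
Leg 3: track=195.3°, groundspeed=82.9 kt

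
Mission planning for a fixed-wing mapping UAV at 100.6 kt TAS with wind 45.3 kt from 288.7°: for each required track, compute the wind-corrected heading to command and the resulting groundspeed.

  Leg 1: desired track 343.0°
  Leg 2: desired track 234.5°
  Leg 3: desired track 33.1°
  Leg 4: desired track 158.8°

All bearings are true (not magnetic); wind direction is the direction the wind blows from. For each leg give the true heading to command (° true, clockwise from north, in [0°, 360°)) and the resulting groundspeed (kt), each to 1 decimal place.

Leg 1: desired track 343.0°; wind correction -21.4° → command heading 321.6°, groundspeed 67.2 kt
Leg 2: desired track 234.5°; wind correction +21.4° → command heading 255.9°, groundspeed 67.2 kt
Leg 3: desired track 33.1°; wind correction -25.9° → command heading 7.2°, groundspeed 101.8 kt
Leg 4: desired track 158.8°; wind correction +20.2° → command heading 179.0°, groundspeed 123.5 kt

Leg 1: heading=321.6°, groundspeed=67.2 kt
Leg 2: heading=255.9°, groundspeed=67.2 kt
Leg 3: heading=7.2°, groundspeed=101.8 kt
Leg 4: heading=179.0°, groundspeed=123.5 kt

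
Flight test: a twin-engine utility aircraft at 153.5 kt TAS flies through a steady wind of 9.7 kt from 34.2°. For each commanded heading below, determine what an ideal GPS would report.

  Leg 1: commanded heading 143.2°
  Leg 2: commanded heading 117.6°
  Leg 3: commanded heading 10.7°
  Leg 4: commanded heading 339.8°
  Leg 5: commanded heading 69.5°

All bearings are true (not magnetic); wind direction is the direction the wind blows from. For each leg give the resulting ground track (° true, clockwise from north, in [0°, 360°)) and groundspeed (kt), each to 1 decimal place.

Leg 1: track=146.6°, groundspeed=156.9 kt
Leg 2: track=121.2°, groundspeed=152.7 kt
Leg 3: track=9.2°, groundspeed=144.7 kt
Leg 4: track=336.7°, groundspeed=148.1 kt
Leg 5: track=71.7°, groundspeed=145.7 kt

Leg 1: heading 143.2°; drift +3.4° → track 146.6°, groundspeed 156.9 kt
Leg 2: heading 117.6°; drift +3.6° → track 121.2°, groundspeed 152.7 kt
Leg 3: heading 10.7°; drift -1.5° → track 9.2°, groundspeed 144.7 kt
Leg 4: heading 339.8°; drift -3.1° → track 336.7°, groundspeed 148.1 kt
Leg 5: heading 69.5°; drift +2.2° → track 71.7°, groundspeed 145.7 kt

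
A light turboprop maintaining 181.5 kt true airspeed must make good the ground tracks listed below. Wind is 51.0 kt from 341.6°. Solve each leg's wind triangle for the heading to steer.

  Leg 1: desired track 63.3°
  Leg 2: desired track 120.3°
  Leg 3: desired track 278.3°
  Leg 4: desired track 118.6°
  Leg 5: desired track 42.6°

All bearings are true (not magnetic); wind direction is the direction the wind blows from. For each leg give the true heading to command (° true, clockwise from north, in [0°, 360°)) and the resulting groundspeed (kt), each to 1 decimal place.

Leg 1: desired track 63.3°; wind correction -16.1° → command heading 47.2°, groundspeed 167.0 kt
Leg 2: desired track 120.3°; wind correction -10.7° → command heading 109.6°, groundspeed 216.7 kt
Leg 3: desired track 278.3°; wind correction +14.5° → command heading 292.8°, groundspeed 152.8 kt
Leg 4: desired track 118.6°; wind correction -11.0° → command heading 107.6°, groundspeed 215.4 kt
Leg 5: desired track 42.6°; wind correction -14.2° → command heading 28.4°, groundspeed 151.2 kt

Leg 1: heading=47.2°, groundspeed=167.0 kt
Leg 2: heading=109.6°, groundspeed=216.7 kt
Leg 3: heading=292.8°, groundspeed=152.8 kt
Leg 4: heading=107.6°, groundspeed=215.4 kt
Leg 5: heading=28.4°, groundspeed=151.2 kt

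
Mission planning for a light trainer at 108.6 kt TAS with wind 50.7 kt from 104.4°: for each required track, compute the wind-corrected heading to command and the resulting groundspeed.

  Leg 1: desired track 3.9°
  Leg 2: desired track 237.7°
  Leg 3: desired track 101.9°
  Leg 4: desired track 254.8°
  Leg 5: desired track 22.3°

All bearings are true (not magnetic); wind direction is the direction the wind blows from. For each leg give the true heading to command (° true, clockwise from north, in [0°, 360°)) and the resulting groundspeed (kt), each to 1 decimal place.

Leg 1: heading=31.2°, groundspeed=105.7 kt
Leg 2: heading=217.8°, groundspeed=136.9 kt
Leg 3: heading=103.1°, groundspeed=57.9 kt
Leg 4: heading=241.5°, groundspeed=149.8 kt
Leg 5: heading=49.8°, groundspeed=89.3 kt

Leg 1: desired track 3.9°; wind correction +27.3° → command heading 31.2°, groundspeed 105.7 kt
Leg 2: desired track 237.7°; wind correction -19.9° → command heading 217.8°, groundspeed 136.9 kt
Leg 3: desired track 101.9°; wind correction +1.2° → command heading 103.1°, groundspeed 57.9 kt
Leg 4: desired track 254.8°; wind correction -13.3° → command heading 241.5°, groundspeed 149.8 kt
Leg 5: desired track 22.3°; wind correction +27.5° → command heading 49.8°, groundspeed 89.3 kt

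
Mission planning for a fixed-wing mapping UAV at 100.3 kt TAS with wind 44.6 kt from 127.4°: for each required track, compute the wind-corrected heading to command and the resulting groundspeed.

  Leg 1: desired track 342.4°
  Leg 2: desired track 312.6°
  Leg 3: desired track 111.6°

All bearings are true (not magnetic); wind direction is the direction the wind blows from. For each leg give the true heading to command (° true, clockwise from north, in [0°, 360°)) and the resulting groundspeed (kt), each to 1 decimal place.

Leg 1: desired track 342.4°; wind correction +14.8° → command heading 357.2°, groundspeed 133.5 kt
Leg 2: desired track 312.6°; wind correction +2.3° → command heading 314.9°, groundspeed 144.6 kt
Leg 3: desired track 111.6°; wind correction +7.0° → command heading 118.6°, groundspeed 56.6 kt

Leg 1: heading=357.2°, groundspeed=133.5 kt
Leg 2: heading=314.9°, groundspeed=144.6 kt
Leg 3: heading=118.6°, groundspeed=56.6 kt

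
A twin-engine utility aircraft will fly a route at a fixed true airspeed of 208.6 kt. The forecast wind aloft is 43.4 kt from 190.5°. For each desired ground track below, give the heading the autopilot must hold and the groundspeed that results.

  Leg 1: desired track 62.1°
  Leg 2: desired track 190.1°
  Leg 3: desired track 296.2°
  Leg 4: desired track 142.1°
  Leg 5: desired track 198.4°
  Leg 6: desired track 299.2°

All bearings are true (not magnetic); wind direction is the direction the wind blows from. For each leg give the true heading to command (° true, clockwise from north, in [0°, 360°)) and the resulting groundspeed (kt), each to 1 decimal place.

Leg 1: desired track 62.1°; wind correction +9.4° → command heading 71.5°, groundspeed 232.8 kt
Leg 2: desired track 190.1°; wind correction +0.1° → command heading 190.2°, groundspeed 165.2 kt
Leg 3: desired track 296.2°; wind correction -11.6° → command heading 284.6°, groundspeed 216.1 kt
Leg 4: desired track 142.1°; wind correction +9.0° → command heading 151.1°, groundspeed 177.2 kt
Leg 5: desired track 198.4°; wind correction -1.6° → command heading 196.8°, groundspeed 165.5 kt
Leg 6: desired track 299.2°; wind correction -11.4° → command heading 287.8°, groundspeed 218.4 kt

Leg 1: heading=71.5°, groundspeed=232.8 kt
Leg 2: heading=190.2°, groundspeed=165.2 kt
Leg 3: heading=284.6°, groundspeed=216.1 kt
Leg 4: heading=151.1°, groundspeed=177.2 kt
Leg 5: heading=196.8°, groundspeed=165.5 kt
Leg 6: heading=287.8°, groundspeed=218.4 kt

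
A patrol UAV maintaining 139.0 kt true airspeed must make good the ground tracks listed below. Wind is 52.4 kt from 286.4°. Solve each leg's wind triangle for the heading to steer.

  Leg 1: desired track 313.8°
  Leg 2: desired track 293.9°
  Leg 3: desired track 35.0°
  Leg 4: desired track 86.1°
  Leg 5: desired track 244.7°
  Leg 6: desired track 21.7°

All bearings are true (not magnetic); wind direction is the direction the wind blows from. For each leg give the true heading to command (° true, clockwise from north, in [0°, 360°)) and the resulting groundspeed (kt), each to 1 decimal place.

Leg 1: desired track 313.8°; wind correction -10.0° → command heading 303.8°, groundspeed 90.4 kt
Leg 2: desired track 293.9°; wind correction -2.8° → command heading 291.1°, groundspeed 86.9 kt
Leg 3: desired track 35.0°; wind correction -20.9° → command heading 14.1°, groundspeed 146.5 kt
Leg 4: desired track 86.1°; wind correction -7.5° → command heading 78.6°, groundspeed 187.0 kt
Leg 5: desired track 244.7°; wind correction +14.5° → command heading 259.2°, groundspeed 95.4 kt
Leg 6: desired track 21.7°; wind correction -22.0° → command heading 359.7°, groundspeed 133.7 kt

Leg 1: heading=303.8°, groundspeed=90.4 kt
Leg 2: heading=291.1°, groundspeed=86.9 kt
Leg 3: heading=14.1°, groundspeed=146.5 kt
Leg 4: heading=78.6°, groundspeed=187.0 kt
Leg 5: heading=259.2°, groundspeed=95.4 kt
Leg 6: heading=359.7°, groundspeed=133.7 kt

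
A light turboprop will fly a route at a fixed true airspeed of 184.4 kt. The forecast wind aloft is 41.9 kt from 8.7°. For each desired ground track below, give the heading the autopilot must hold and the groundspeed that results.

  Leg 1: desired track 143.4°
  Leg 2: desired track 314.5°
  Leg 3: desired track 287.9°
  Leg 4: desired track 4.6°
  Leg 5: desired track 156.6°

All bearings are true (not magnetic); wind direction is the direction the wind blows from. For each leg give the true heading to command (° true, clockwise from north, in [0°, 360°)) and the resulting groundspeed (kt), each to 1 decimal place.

Leg 1: heading=134.1°, groundspeed=211.5 kt
Leg 2: heading=325.1°, groundspeed=156.7 kt
Leg 3: heading=300.9°, groundspeed=173.0 kt
Leg 4: heading=5.5°, groundspeed=142.6 kt
Leg 5: heading=149.7°, groundspeed=218.5 kt

Leg 1: desired track 143.4°; wind correction -9.3° → command heading 134.1°, groundspeed 211.5 kt
Leg 2: desired track 314.5°; wind correction +10.6° → command heading 325.1°, groundspeed 156.7 kt
Leg 3: desired track 287.9°; wind correction +13.0° → command heading 300.9°, groundspeed 173.0 kt
Leg 4: desired track 4.6°; wind correction +0.9° → command heading 5.5°, groundspeed 142.6 kt
Leg 5: desired track 156.6°; wind correction -6.9° → command heading 149.7°, groundspeed 218.5 kt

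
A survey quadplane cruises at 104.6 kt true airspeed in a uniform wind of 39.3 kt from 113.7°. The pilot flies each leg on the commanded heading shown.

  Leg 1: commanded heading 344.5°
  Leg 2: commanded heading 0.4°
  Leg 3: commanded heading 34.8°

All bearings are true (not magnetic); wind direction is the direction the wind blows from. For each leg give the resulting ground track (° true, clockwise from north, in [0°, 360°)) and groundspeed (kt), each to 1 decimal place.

Leg 1: heading 344.5°; drift -13.2° → track 331.3°, groundspeed 133.0 kt
Leg 2: heading 0.4°; drift -16.7° → track 343.7°, groundspeed 125.4 kt
Leg 3: heading 34.8°; drift -21.7° → track 13.1°, groundspeed 104.4 kt

Leg 1: track=331.3°, groundspeed=133.0 kt
Leg 2: track=343.7°, groundspeed=125.4 kt
Leg 3: track=13.1°, groundspeed=104.4 kt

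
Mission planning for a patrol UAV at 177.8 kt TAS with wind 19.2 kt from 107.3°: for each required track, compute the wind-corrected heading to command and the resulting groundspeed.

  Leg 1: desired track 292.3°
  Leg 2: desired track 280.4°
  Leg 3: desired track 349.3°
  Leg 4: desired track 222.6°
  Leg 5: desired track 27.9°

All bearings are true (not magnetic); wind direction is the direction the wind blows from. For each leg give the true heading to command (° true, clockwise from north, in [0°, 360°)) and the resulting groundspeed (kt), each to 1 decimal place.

Leg 1: heading=292.8°, groundspeed=196.9 kt
Leg 2: heading=279.7°, groundspeed=196.8 kt
Leg 3: heading=354.8°, groundspeed=186.0 kt
Leg 4: heading=217.0°, groundspeed=185.2 kt
Leg 5: heading=34.0°, groundspeed=173.3 kt

Leg 1: desired track 292.3°; wind correction +0.5° → command heading 292.8°, groundspeed 196.9 kt
Leg 2: desired track 280.4°; wind correction -0.7° → command heading 279.7°, groundspeed 196.8 kt
Leg 3: desired track 349.3°; wind correction +5.5° → command heading 354.8°, groundspeed 186.0 kt
Leg 4: desired track 222.6°; wind correction -5.6° → command heading 217.0°, groundspeed 185.2 kt
Leg 5: desired track 27.9°; wind correction +6.1° → command heading 34.0°, groundspeed 173.3 kt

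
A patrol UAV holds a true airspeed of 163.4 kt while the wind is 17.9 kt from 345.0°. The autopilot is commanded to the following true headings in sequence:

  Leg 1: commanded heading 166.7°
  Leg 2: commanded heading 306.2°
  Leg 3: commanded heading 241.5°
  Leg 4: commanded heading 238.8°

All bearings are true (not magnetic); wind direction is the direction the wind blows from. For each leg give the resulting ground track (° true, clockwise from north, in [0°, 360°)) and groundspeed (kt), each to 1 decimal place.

Leg 1: track=166.5°, groundspeed=181.3 kt
Leg 2: track=301.9°, groundspeed=149.9 kt
Leg 3: track=235.6°, groundspeed=168.5 kt
Leg 4: track=233.0°, groundspeed=169.3 kt

Leg 1: heading 166.7°; drift -0.2° → track 166.5°, groundspeed 181.3 kt
Leg 2: heading 306.2°; drift -4.3° → track 301.9°, groundspeed 149.9 kt
Leg 3: heading 241.5°; drift -5.9° → track 235.6°, groundspeed 168.5 kt
Leg 4: heading 238.8°; drift -5.8° → track 233.0°, groundspeed 169.3 kt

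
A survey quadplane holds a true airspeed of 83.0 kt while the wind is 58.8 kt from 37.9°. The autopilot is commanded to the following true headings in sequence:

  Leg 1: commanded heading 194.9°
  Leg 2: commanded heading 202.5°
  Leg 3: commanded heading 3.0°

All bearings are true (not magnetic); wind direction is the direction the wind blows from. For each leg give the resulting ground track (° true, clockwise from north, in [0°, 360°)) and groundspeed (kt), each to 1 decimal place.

Leg 1: heading 194.9°; drift +9.5° → track 204.4°, groundspeed 139.0 kt
Leg 2: heading 202.5°; drift +6.4° → track 208.9°, groundspeed 140.6 kt
Leg 3: heading 3.0°; drift -44.1° → track 318.9°, groundspeed 48.4 kt

Leg 1: track=204.4°, groundspeed=139.0 kt
Leg 2: track=208.9°, groundspeed=140.6 kt
Leg 3: track=318.9°, groundspeed=48.4 kt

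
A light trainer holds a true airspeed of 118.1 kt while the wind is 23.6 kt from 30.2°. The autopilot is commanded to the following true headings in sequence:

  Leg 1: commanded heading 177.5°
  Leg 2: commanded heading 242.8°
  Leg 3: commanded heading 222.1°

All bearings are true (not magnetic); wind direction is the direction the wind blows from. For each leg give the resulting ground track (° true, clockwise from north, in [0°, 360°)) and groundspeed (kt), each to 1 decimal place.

Leg 1: heading 177.5°; drift +5.3° → track 182.8°, groundspeed 138.5 kt
Leg 2: heading 242.8°; drift -5.3° → track 237.5°, groundspeed 138.6 kt
Leg 3: heading 222.1°; drift -2.0° → track 220.1°, groundspeed 141.3 kt

Leg 1: track=182.8°, groundspeed=138.5 kt
Leg 2: track=237.5°, groundspeed=138.6 kt
Leg 3: track=220.1°, groundspeed=141.3 kt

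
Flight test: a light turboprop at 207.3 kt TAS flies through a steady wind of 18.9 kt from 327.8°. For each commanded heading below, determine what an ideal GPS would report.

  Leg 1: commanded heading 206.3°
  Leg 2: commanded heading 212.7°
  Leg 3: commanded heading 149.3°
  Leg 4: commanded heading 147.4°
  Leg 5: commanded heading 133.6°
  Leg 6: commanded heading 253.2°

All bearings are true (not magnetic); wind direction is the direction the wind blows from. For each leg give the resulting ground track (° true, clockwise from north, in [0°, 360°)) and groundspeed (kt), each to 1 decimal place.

Leg 1: track=202.1°, groundspeed=217.8 kt
Leg 2: track=208.2°, groundspeed=216.0 kt
Leg 3: track=149.2°, groundspeed=226.2 kt
Leg 4: track=147.4°, groundspeed=226.2 kt
Leg 5: track=134.8°, groundspeed=225.7 kt
Leg 6: track=248.1°, groundspeed=203.1 kt

Leg 1: heading 206.3°; drift -4.2° → track 202.1°, groundspeed 217.8 kt
Leg 2: heading 212.7°; drift -4.5° → track 208.2°, groundspeed 216.0 kt
Leg 3: heading 149.3°; drift -0.1° → track 149.2°, groundspeed 226.2 kt
Leg 4: heading 147.4°; drift +0.0° → track 147.4°, groundspeed 226.2 kt
Leg 5: heading 133.6°; drift +1.2° → track 134.8°, groundspeed 225.7 kt
Leg 6: heading 253.2°; drift -5.1° → track 248.1°, groundspeed 203.1 kt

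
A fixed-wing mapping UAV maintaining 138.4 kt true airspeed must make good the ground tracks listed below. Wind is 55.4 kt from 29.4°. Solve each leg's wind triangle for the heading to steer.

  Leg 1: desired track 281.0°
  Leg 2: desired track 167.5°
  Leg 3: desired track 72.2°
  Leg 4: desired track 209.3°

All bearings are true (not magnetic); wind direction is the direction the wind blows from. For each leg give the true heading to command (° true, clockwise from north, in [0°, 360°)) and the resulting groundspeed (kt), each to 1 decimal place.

Leg 1: heading=303.3°, groundspeed=145.5 kt
Leg 2: heading=152.0°, groundspeed=174.6 kt
Leg 3: heading=56.4°, groundspeed=92.5 kt
Leg 4: heading=209.3°, groundspeed=193.8 kt

Leg 1: desired track 281.0°; wind correction +22.3° → command heading 303.3°, groundspeed 145.5 kt
Leg 2: desired track 167.5°; wind correction -15.5° → command heading 152.0°, groundspeed 174.6 kt
Leg 3: desired track 72.2°; wind correction -15.8° → command heading 56.4°, groundspeed 92.5 kt
Leg 4: desired track 209.3°; wind correction +0.0° → command heading 209.3°, groundspeed 193.8 kt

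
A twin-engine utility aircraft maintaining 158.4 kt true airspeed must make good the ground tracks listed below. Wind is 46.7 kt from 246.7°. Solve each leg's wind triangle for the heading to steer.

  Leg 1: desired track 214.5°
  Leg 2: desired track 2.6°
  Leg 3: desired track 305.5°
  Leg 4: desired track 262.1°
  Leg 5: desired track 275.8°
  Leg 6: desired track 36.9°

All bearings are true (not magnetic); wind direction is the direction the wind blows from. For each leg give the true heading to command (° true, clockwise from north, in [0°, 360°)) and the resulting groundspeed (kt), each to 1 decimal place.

Leg 1: heading=223.5°, groundspeed=116.9 kt
Leg 2: heading=347.2°, groundspeed=173.1 kt
Leg 3: heading=290.9°, groundspeed=129.1 kt
Leg 4: heading=257.6°, groundspeed=112.9 kt
Leg 5: heading=267.6°, groundspeed=116.0 kt
Leg 6: heading=28.5°, groundspeed=197.2 kt

Leg 1: desired track 214.5°; wind correction +9.0° → command heading 223.5°, groundspeed 116.9 kt
Leg 2: desired track 2.6°; wind correction -15.4° → command heading 347.2°, groundspeed 173.1 kt
Leg 3: desired track 305.5°; wind correction -14.6° → command heading 290.9°, groundspeed 129.1 kt
Leg 4: desired track 262.1°; wind correction -4.5° → command heading 257.6°, groundspeed 112.9 kt
Leg 5: desired track 275.8°; wind correction -8.2° → command heading 267.6°, groundspeed 116.0 kt
Leg 6: desired track 36.9°; wind correction -8.4° → command heading 28.5°, groundspeed 197.2 kt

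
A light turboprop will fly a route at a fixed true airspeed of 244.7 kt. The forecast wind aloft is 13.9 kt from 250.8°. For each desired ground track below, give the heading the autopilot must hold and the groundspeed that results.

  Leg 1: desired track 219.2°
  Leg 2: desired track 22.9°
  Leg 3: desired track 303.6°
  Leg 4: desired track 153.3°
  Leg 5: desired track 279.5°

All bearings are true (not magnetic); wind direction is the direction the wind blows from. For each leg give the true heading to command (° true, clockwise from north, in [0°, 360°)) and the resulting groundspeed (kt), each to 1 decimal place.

Leg 1: desired track 219.2°; wind correction +1.7° → command heading 220.9°, groundspeed 232.8 kt
Leg 2: desired track 22.9°; wind correction -2.4° → command heading 20.5°, groundspeed 253.8 kt
Leg 3: desired track 303.6°; wind correction -2.6° → command heading 301.0°, groundspeed 236.0 kt
Leg 4: desired track 153.3°; wind correction +3.2° → command heading 156.5°, groundspeed 246.1 kt
Leg 5: desired track 279.5°; wind correction -1.6° → command heading 277.9°, groundspeed 232.4 kt

Leg 1: heading=220.9°, groundspeed=232.8 kt
Leg 2: heading=20.5°, groundspeed=253.8 kt
Leg 3: heading=301.0°, groundspeed=236.0 kt
Leg 4: heading=156.5°, groundspeed=246.1 kt
Leg 5: heading=277.9°, groundspeed=232.4 kt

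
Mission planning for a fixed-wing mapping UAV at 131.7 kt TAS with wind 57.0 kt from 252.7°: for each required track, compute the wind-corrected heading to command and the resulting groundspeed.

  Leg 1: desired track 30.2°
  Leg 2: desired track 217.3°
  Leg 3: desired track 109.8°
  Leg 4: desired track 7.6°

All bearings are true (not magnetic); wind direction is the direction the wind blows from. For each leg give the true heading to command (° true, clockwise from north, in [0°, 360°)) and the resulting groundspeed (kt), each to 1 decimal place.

Leg 1: heading=13.2°, groundspeed=168.0 kt
Leg 2: heading=231.8°, groundspeed=81.0 kt
Leg 3: heading=124.9°, groundspeed=172.6 kt
Leg 4: heading=344.5°, groundspeed=145.1 kt

Leg 1: desired track 30.2°; wind correction -17.0° → command heading 13.2°, groundspeed 168.0 kt
Leg 2: desired track 217.3°; wind correction +14.5° → command heading 231.8°, groundspeed 81.0 kt
Leg 3: desired track 109.8°; wind correction +15.1° → command heading 124.9°, groundspeed 172.6 kt
Leg 4: desired track 7.6°; wind correction -23.1° → command heading 344.5°, groundspeed 145.1 kt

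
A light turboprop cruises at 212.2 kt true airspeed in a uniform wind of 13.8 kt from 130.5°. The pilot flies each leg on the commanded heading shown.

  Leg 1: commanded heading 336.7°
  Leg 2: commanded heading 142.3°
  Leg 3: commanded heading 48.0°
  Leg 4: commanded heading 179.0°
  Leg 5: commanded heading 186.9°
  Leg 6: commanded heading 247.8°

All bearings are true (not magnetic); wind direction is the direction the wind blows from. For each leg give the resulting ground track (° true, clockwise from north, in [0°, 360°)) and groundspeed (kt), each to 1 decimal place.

Leg 1: heading 336.7°; drift -1.6° → track 335.1°, groundspeed 224.7 kt
Leg 2: heading 142.3°; drift +0.8° → track 143.1°, groundspeed 198.7 kt
Leg 3: heading 48.0°; drift -3.7° → track 44.3°, groundspeed 210.8 kt
Leg 4: heading 179.0°; drift +2.9° → track 181.9°, groundspeed 203.3 kt
Leg 5: heading 186.9°; drift +3.2° → track 190.1°, groundspeed 204.9 kt
Leg 6: heading 247.8°; drift +3.2° → track 251.0°, groundspeed 218.9 kt

Leg 1: track=335.1°, groundspeed=224.7 kt
Leg 2: track=143.1°, groundspeed=198.7 kt
Leg 3: track=44.3°, groundspeed=210.8 kt
Leg 4: track=181.9°, groundspeed=203.3 kt
Leg 5: track=190.1°, groundspeed=204.9 kt
Leg 6: track=251.0°, groundspeed=218.9 kt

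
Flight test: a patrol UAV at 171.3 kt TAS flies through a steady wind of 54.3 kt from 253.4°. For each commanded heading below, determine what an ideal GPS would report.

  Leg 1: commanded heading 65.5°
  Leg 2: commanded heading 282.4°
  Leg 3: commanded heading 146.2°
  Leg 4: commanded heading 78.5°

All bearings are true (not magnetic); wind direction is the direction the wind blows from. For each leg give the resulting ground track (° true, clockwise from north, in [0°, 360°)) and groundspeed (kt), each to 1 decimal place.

Leg 1: heading 65.5°; drift +1.9° → track 67.4°, groundspeed 225.2 kt
Leg 2: heading 282.4°; drift +12.0° → track 294.4°, groundspeed 126.6 kt
Leg 3: heading 146.2°; drift -15.5° → track 130.7°, groundspeed 194.4 kt
Leg 4: heading 78.5°; drift -1.2° → track 77.3°, groundspeed 225.4 kt

Leg 1: track=67.4°, groundspeed=225.2 kt
Leg 2: track=294.4°, groundspeed=126.6 kt
Leg 3: track=130.7°, groundspeed=194.4 kt
Leg 4: track=77.3°, groundspeed=225.4 kt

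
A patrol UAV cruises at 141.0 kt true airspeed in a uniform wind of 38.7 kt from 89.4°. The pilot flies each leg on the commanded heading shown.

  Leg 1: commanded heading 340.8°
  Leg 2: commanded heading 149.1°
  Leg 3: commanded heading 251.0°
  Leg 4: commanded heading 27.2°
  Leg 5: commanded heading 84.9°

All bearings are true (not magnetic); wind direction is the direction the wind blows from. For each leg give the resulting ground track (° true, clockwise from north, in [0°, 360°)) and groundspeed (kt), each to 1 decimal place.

Leg 1: heading 340.8°; drift -13.5° → track 327.3°, groundspeed 157.7 kt
Leg 2: heading 149.1°; drift +15.4° → track 164.5°, groundspeed 126.0 kt
Leg 3: heading 251.0°; drift +3.9° → track 254.9°, groundspeed 178.1 kt
Leg 4: heading 27.2°; drift -15.6° → track 11.6°, groundspeed 127.6 kt
Leg 5: heading 84.9°; drift -1.7° → track 83.2°, groundspeed 102.5 kt

Leg 1: track=327.3°, groundspeed=157.7 kt
Leg 2: track=164.5°, groundspeed=126.0 kt
Leg 3: track=254.9°, groundspeed=178.1 kt
Leg 4: track=11.6°, groundspeed=127.6 kt
Leg 5: track=83.2°, groundspeed=102.5 kt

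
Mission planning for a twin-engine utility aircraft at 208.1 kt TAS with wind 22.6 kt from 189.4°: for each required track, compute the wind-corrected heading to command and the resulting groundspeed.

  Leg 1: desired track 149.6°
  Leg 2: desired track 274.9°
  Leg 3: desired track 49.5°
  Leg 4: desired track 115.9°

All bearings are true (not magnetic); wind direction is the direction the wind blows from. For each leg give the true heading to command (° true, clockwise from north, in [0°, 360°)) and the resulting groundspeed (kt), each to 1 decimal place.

Leg 1: desired track 149.6°; wind correction +4.0° → command heading 153.6°, groundspeed 190.2 kt
Leg 2: desired track 274.9°; wind correction -6.2° → command heading 268.7°, groundspeed 205.1 kt
Leg 3: desired track 49.5°; wind correction +4.0° → command heading 53.5°, groundspeed 224.9 kt
Leg 4: desired track 115.9°; wind correction +6.0° → command heading 121.9°, groundspeed 200.5 kt

Leg 1: heading=153.6°, groundspeed=190.2 kt
Leg 2: heading=268.7°, groundspeed=205.1 kt
Leg 3: heading=53.5°, groundspeed=224.9 kt
Leg 4: heading=121.9°, groundspeed=200.5 kt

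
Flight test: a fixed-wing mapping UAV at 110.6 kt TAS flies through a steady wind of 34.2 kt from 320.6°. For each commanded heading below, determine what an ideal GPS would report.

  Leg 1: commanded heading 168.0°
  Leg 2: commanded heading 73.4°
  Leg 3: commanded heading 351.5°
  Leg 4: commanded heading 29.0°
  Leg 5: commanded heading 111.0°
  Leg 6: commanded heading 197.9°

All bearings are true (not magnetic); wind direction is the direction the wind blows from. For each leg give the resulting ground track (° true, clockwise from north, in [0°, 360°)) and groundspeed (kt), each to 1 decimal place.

Leg 1: track=161.6°, groundspeed=141.8 kt
Leg 2: track=87.7°, groundspeed=127.8 kt
Leg 3: track=3.7°, groundspeed=83.1 kt
Leg 4: track=47.0°, groundspeed=103.0 kt
Leg 5: track=117.9°, groundspeed=141.3 kt
Leg 6: track=185.3°, groundspeed=132.2 kt

Leg 1: heading 168.0°; drift -6.4° → track 161.6°, groundspeed 141.8 kt
Leg 2: heading 73.4°; drift +14.3° → track 87.7°, groundspeed 127.8 kt
Leg 3: heading 351.5°; drift +12.2° → track 3.7°, groundspeed 83.1 kt
Leg 4: heading 29.0°; drift +18.0° → track 47.0°, groundspeed 103.0 kt
Leg 5: heading 111.0°; drift +6.9° → track 117.9°, groundspeed 141.3 kt
Leg 6: heading 197.9°; drift -12.6° → track 185.3°, groundspeed 132.2 kt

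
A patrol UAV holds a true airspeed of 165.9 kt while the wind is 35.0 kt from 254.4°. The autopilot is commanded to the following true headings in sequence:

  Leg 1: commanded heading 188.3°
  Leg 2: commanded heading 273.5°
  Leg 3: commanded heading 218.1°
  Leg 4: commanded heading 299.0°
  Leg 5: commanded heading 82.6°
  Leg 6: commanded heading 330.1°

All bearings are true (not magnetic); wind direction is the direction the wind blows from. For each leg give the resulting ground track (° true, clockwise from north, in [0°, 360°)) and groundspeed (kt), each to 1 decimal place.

Leg 1: track=176.4°, groundspeed=155.1 kt
Leg 2: track=278.4°, groundspeed=133.3 kt
Leg 3: track=209.5°, groundspeed=139.2 kt
Leg 4: track=308.9°, groundspeed=143.1 kt
Leg 5: track=81.2°, groundspeed=200.6 kt
Leg 6: track=342.3°, groundspeed=160.9 kt

Leg 1: heading 188.3°; drift -11.9° → track 176.4°, groundspeed 155.1 kt
Leg 2: heading 273.5°; drift +4.9° → track 278.4°, groundspeed 133.3 kt
Leg 3: heading 218.1°; drift -8.6° → track 209.5°, groundspeed 139.2 kt
Leg 4: heading 299.0°; drift +9.9° → track 308.9°, groundspeed 143.1 kt
Leg 5: heading 82.6°; drift -1.4° → track 81.2°, groundspeed 200.6 kt
Leg 6: heading 330.1°; drift +12.2° → track 342.3°, groundspeed 160.9 kt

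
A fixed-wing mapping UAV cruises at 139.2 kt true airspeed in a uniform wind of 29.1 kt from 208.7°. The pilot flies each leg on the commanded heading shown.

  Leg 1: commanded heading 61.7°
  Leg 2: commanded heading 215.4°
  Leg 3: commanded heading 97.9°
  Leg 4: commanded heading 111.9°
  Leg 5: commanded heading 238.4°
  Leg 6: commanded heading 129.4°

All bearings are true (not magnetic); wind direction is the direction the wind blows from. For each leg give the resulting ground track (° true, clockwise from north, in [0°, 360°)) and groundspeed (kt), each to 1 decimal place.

Leg 1: heading 61.7°; drift -5.5° → track 56.2°, groundspeed 164.4 kt
Leg 2: heading 215.4°; drift +1.8° → track 217.2°, groundspeed 110.4 kt
Leg 3: heading 97.9°; drift -10.3° → track 87.6°, groundspeed 152.0 kt
Leg 4: heading 111.9°; drift -11.5° → track 100.4°, groundspeed 145.5 kt
Leg 5: heading 238.4°; drift +7.2° → track 245.6°, groundspeed 114.8 kt
Leg 6: heading 129.4°; drift -12.1° → track 117.3°, groundspeed 136.8 kt

Leg 1: track=56.2°, groundspeed=164.4 kt
Leg 2: track=217.2°, groundspeed=110.4 kt
Leg 3: track=87.6°, groundspeed=152.0 kt
Leg 4: track=100.4°, groundspeed=145.5 kt
Leg 5: track=245.6°, groundspeed=114.8 kt
Leg 6: track=117.3°, groundspeed=136.8 kt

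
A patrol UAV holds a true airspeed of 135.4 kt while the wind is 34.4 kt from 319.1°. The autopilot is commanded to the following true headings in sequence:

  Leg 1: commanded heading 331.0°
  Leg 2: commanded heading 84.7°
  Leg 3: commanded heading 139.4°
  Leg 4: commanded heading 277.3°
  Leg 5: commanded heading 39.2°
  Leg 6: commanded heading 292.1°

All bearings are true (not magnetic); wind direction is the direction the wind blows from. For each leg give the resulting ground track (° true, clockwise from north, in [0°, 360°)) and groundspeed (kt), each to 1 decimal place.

Leg 1: heading 331.0°; drift +4.0° → track 335.0°, groundspeed 102.0 kt
Leg 2: heading 84.7°; drift +10.2° → track 94.9°, groundspeed 157.9 kt
Leg 3: heading 139.4°; drift -0.1° → track 139.3°, groundspeed 169.8 kt
Leg 4: heading 277.3°; drift -11.8° → track 265.5°, groundspeed 112.1 kt
Leg 5: heading 39.2°; drift +14.7° → track 53.9°, groundspeed 133.8 kt
Leg 6: heading 292.1°; drift -8.5° → track 283.6°, groundspeed 105.9 kt

Leg 1: track=335.0°, groundspeed=102.0 kt
Leg 2: track=94.9°, groundspeed=157.9 kt
Leg 3: track=139.3°, groundspeed=169.8 kt
Leg 4: track=265.5°, groundspeed=112.1 kt
Leg 5: track=53.9°, groundspeed=133.8 kt
Leg 6: track=283.6°, groundspeed=105.9 kt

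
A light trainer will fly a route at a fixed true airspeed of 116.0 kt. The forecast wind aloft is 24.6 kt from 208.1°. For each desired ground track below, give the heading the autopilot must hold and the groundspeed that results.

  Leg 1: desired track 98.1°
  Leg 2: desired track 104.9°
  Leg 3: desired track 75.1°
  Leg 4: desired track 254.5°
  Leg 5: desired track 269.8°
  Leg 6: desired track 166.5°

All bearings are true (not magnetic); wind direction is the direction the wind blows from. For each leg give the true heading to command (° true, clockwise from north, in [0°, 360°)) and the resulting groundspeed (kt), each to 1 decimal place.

Leg 1: heading=109.6°, groundspeed=122.1 kt
Leg 2: heading=116.8°, groundspeed=119.1 kt
Leg 3: heading=84.0°, groundspeed=131.4 kt
Leg 4: heading=245.7°, groundspeed=97.7 kt
Leg 5: heading=259.0°, groundspeed=102.3 kt
Leg 6: heading=174.6°, groundspeed=96.4 kt

Leg 1: desired track 98.1°; wind correction +11.5° → command heading 109.6°, groundspeed 122.1 kt
Leg 2: desired track 104.9°; wind correction +11.9° → command heading 116.8°, groundspeed 119.1 kt
Leg 3: desired track 75.1°; wind correction +8.9° → command heading 84.0°, groundspeed 131.4 kt
Leg 4: desired track 254.5°; wind correction -8.8° → command heading 245.7°, groundspeed 97.7 kt
Leg 5: desired track 269.8°; wind correction -10.8° → command heading 259.0°, groundspeed 102.3 kt
Leg 6: desired track 166.5°; wind correction +8.1° → command heading 174.6°, groundspeed 96.4 kt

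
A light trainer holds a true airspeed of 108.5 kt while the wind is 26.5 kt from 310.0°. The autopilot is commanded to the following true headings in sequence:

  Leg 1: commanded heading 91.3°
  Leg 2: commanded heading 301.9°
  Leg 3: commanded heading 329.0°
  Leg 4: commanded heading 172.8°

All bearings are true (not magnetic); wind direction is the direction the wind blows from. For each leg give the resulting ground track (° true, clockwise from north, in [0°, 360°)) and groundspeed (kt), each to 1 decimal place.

Leg 1: track=98.6°, groundspeed=130.2 kt
Leg 2: track=299.3°, groundspeed=82.3 kt
Leg 3: track=334.9°, groundspeed=83.9 kt
Leg 4: track=164.8°, groundspeed=129.2 kt

Leg 1: heading 91.3°; drift +7.3° → track 98.6°, groundspeed 130.2 kt
Leg 2: heading 301.9°; drift -2.6° → track 299.3°, groundspeed 82.3 kt
Leg 3: heading 329.0°; drift +5.9° → track 334.9°, groundspeed 83.9 kt
Leg 4: heading 172.8°; drift -8.0° → track 164.8°, groundspeed 129.2 kt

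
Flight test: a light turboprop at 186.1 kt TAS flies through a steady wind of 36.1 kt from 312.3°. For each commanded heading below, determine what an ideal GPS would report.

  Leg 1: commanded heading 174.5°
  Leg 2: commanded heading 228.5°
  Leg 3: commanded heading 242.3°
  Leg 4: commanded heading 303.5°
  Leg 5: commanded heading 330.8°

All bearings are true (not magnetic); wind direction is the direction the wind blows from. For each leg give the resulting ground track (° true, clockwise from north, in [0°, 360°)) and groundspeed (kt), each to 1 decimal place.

Leg 1: track=168.0°, groundspeed=214.2 kt
Leg 2: track=217.4°, groundspeed=185.7 kt
Leg 3: track=231.3°, groundspeed=177.0 kt
Leg 4: track=301.4°, groundspeed=150.5 kt
Leg 5: track=335.1°, groundspeed=152.3 kt

Leg 1: heading 174.5°; drift -6.5° → track 168.0°, groundspeed 214.2 kt
Leg 2: heading 228.5°; drift -11.1° → track 217.4°, groundspeed 185.7 kt
Leg 3: heading 242.3°; drift -11.0° → track 231.3°, groundspeed 177.0 kt
Leg 4: heading 303.5°; drift -2.1° → track 301.4°, groundspeed 150.5 kt
Leg 5: heading 330.8°; drift +4.3° → track 335.1°, groundspeed 152.3 kt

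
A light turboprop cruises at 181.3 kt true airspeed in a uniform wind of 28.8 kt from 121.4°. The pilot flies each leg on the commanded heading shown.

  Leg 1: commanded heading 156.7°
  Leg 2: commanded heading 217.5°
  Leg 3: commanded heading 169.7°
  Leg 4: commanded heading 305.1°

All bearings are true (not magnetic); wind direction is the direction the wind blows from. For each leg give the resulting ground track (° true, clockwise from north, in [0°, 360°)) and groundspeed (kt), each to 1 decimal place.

Leg 1: track=162.7°, groundspeed=158.7 kt
Leg 2: track=226.3°, groundspeed=186.6 kt
Leg 3: track=177.3°, groundspeed=163.6 kt
Leg 4: track=304.6°, groundspeed=210.0 kt

Leg 1: heading 156.7°; drift +6.0° → track 162.7°, groundspeed 158.7 kt
Leg 2: heading 217.5°; drift +8.8° → track 226.3°, groundspeed 186.6 kt
Leg 3: heading 169.7°; drift +7.6° → track 177.3°, groundspeed 163.6 kt
Leg 4: heading 305.1°; drift -0.5° → track 304.6°, groundspeed 210.0 kt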